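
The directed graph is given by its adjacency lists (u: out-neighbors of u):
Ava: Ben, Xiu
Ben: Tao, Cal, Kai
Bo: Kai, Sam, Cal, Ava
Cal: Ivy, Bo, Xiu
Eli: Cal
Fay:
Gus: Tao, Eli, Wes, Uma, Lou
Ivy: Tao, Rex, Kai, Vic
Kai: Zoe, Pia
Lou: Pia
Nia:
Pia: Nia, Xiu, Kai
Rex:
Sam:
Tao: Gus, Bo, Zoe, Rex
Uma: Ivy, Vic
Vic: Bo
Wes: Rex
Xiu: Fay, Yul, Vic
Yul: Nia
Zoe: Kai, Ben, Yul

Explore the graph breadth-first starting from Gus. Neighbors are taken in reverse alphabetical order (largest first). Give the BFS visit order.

Gus, Wes, Uma, Tao, Lou, Eli, Rex, Vic, Ivy, Zoe, Bo, Pia, Cal, Kai, Yul, Ben, Sam, Ava, Xiu, Nia, Fay

Visit Gus; enqueue Wes, Uma, Tao, Lou, Eli → queue [Wes, Uma, Tao, Lou, Eli]
Visit Wes; enqueue Rex → queue [Uma, Tao, Lou, Eli, Rex]
Visit Uma; enqueue Vic, Ivy → queue [Tao, Lou, Eli, Rex, Vic, Ivy]
Visit Tao; enqueue Zoe, Bo → queue [Lou, Eli, Rex, Vic, Ivy, Zoe, Bo]
Visit Lou; enqueue Pia → queue [Eli, Rex, Vic, Ivy, Zoe, Bo, Pia]
Visit Eli; enqueue Cal → queue [Rex, Vic, Ivy, Zoe, Bo, Pia, Cal]
Visit Rex → queue [Vic, Ivy, Zoe, Bo, Pia, Cal]
Visit Vic → queue [Ivy, Zoe, Bo, Pia, Cal]
Visit Ivy; enqueue Kai → queue [Zoe, Bo, Pia, Cal, Kai]
Visit Zoe; enqueue Yul, Ben → queue [Bo, Pia, Cal, Kai, Yul, Ben]
Visit Bo; enqueue Sam, Ava → queue [Pia, Cal, Kai, Yul, Ben, Sam, Ava]
Visit Pia; enqueue Xiu, Nia → queue [Cal, Kai, Yul, Ben, Sam, Ava, Xiu, Nia]
Visit Cal → queue [Kai, Yul, Ben, Sam, Ava, Xiu, Nia]
Visit Kai → queue [Yul, Ben, Sam, Ava, Xiu, Nia]
Visit Yul → queue [Ben, Sam, Ava, Xiu, Nia]
Visit Ben → queue [Sam, Ava, Xiu, Nia]
Visit Sam → queue [Ava, Xiu, Nia]
Visit Ava → queue [Xiu, Nia]
Visit Xiu; enqueue Fay → queue [Nia, Fay]
Visit Nia → queue [Fay]
Visit Fay → queue []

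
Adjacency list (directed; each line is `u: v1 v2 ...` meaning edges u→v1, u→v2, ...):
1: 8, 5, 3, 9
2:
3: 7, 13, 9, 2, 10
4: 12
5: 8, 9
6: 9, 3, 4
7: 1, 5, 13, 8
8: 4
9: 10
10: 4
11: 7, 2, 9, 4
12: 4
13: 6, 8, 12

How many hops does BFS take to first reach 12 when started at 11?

2

Level 0: 11
Level 1: 2, 4, 7, 9
Level 2: 1, 5, 8, 10, 12, 13
Level 3: 3, 6
12 first appears at level 2.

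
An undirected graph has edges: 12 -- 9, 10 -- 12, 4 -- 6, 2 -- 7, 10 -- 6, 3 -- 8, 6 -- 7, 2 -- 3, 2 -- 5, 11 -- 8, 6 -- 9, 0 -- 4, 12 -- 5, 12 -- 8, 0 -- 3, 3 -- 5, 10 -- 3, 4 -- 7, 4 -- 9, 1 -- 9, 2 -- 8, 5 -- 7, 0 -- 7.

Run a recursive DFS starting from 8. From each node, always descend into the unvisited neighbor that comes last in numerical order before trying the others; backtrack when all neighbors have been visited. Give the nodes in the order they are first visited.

8 12 10 6 9 4 7 5 3 2 0 1 11

Visit 8
8 → 12
12 → 10
10 → 6
6 → 9
9 → 4
4 → 7
7 → 5
5 → 3
3 → 2
3 → 0
9 → 1
8 → 11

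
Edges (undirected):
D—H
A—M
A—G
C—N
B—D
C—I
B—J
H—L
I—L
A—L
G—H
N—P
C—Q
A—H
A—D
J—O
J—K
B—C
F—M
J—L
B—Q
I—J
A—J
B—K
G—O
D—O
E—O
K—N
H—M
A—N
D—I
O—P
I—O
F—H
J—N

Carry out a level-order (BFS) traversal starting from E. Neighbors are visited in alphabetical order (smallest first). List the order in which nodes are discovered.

E → O → D → G → I → J → P → A → B → H → C → L → K → N → M → Q → F

Visit E; enqueue O → queue [O]
Visit O; enqueue D, G, I, J, P → queue [D, G, I, J, P]
Visit D; enqueue A, B, H → queue [G, I, J, P, A, B, H]
Visit G → queue [I, J, P, A, B, H]
Visit I; enqueue C, L → queue [J, P, A, B, H, C, L]
Visit J; enqueue K, N → queue [P, A, B, H, C, L, K, N]
Visit P → queue [A, B, H, C, L, K, N]
Visit A; enqueue M → queue [B, H, C, L, K, N, M]
Visit B; enqueue Q → queue [H, C, L, K, N, M, Q]
Visit H; enqueue F → queue [C, L, K, N, M, Q, F]
Visit C → queue [L, K, N, M, Q, F]
Visit L → queue [K, N, M, Q, F]
Visit K → queue [N, M, Q, F]
Visit N → queue [M, Q, F]
Visit M → queue [Q, F]
Visit Q → queue [F]
Visit F → queue []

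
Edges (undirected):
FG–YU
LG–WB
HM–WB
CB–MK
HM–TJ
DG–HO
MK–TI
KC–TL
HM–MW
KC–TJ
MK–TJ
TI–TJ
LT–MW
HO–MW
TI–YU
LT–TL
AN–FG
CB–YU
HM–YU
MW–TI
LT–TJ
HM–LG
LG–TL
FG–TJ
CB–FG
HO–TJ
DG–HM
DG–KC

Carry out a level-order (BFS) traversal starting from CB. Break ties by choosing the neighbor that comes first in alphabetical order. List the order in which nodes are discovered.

Visit CB; enqueue FG, MK, YU → queue [FG, MK, YU]
Visit FG; enqueue AN, TJ → queue [MK, YU, AN, TJ]
Visit MK; enqueue TI → queue [YU, AN, TJ, TI]
Visit YU; enqueue HM → queue [AN, TJ, TI, HM]
Visit AN → queue [TJ, TI, HM]
Visit TJ; enqueue HO, KC, LT → queue [TI, HM, HO, KC, LT]
Visit TI; enqueue MW → queue [HM, HO, KC, LT, MW]
Visit HM; enqueue DG, LG, WB → queue [HO, KC, LT, MW, DG, LG, WB]
Visit HO → queue [KC, LT, MW, DG, LG, WB]
Visit KC; enqueue TL → queue [LT, MW, DG, LG, WB, TL]
Visit LT → queue [MW, DG, LG, WB, TL]
Visit MW → queue [DG, LG, WB, TL]
Visit DG → queue [LG, WB, TL]
Visit LG → queue [WB, TL]
Visit WB → queue [TL]
Visit TL → queue []

CB, FG, MK, YU, AN, TJ, TI, HM, HO, KC, LT, MW, DG, LG, WB, TL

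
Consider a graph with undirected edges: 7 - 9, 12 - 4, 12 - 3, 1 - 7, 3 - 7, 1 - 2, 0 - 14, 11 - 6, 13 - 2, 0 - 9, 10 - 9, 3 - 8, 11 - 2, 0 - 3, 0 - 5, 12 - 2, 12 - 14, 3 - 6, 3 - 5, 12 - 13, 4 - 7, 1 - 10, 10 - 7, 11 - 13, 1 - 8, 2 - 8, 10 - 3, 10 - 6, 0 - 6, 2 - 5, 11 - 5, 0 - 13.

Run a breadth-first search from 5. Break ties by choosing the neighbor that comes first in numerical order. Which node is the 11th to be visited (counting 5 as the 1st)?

8

Visit 5; enqueue 0, 2, 3, 11 → queue [0, 2, 3, 11]
Visit 0; enqueue 6, 9, 13, 14 → queue [2, 3, 11, 6, 9, 13, 14]
Visit 2; enqueue 1, 8, 12 → queue [3, 11, 6, 9, 13, 14, 1, 8, 12]
Visit 3; enqueue 7, 10 → queue [11, 6, 9, 13, 14, 1, 8, 12, 7, 10]
Visit 11 → queue [6, 9, 13, 14, 1, 8, 12, 7, 10]
Visit 6 → queue [9, 13, 14, 1, 8, 12, 7, 10]
Visit 9 → queue [13, 14, 1, 8, 12, 7, 10]
Visit 13 → queue [14, 1, 8, 12, 7, 10]
Visit 14 → queue [1, 8, 12, 7, 10]
Visit 1 → queue [8, 12, 7, 10]
Visit 8 → queue [12, 7, 10]
Visit 12; enqueue 4 → queue [7, 10, 4]
Visit 7 → queue [10, 4]
Visit 10 → queue [4]
Visit 4 → queue []

Visit order: 5, 0, 2, 3, 11, 6, 9, 13, 14, 1, 8, 12, 7, 10, 4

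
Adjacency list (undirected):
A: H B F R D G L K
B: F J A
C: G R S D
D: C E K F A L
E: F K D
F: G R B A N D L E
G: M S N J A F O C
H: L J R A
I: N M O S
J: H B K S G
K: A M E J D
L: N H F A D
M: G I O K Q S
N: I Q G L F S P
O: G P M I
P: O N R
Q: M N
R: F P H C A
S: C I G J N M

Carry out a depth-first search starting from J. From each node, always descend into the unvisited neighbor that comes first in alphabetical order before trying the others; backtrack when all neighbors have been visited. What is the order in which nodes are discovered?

J -> B -> A -> D -> C -> G -> F -> E -> K -> M -> I -> N -> L -> H -> R -> P -> O -> Q -> S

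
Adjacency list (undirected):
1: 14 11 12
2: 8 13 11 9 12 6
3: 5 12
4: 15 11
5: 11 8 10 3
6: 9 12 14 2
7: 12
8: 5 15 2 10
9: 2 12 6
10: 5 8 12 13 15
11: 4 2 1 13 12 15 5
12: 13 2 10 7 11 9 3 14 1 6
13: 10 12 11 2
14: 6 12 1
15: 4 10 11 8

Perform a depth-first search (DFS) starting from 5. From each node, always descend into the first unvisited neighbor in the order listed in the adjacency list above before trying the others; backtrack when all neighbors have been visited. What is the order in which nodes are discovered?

Visit 5
5 → 11
11 → 4
4 → 15
15 → 10
10 → 8
8 → 2
2 → 13
13 → 12
12 → 7
12 → 9
9 → 6
6 → 14
14 → 1
12 → 3

5 11 4 15 10 8 2 13 12 7 9 6 14 1 3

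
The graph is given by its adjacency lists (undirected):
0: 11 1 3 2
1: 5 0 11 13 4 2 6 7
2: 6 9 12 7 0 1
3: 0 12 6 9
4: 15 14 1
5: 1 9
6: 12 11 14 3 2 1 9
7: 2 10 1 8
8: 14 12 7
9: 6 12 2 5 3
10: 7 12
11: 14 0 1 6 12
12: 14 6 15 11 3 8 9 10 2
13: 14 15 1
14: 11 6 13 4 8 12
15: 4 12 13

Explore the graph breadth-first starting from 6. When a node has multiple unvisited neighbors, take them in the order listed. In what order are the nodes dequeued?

Visit 6; enqueue 12, 11, 14, 3, 2, 1, 9 → queue [12, 11, 14, 3, 2, 1, 9]
Visit 12; enqueue 15, 8, 10 → queue [11, 14, 3, 2, 1, 9, 15, 8, 10]
Visit 11; enqueue 0 → queue [14, 3, 2, 1, 9, 15, 8, 10, 0]
Visit 14; enqueue 13, 4 → queue [3, 2, 1, 9, 15, 8, 10, 0, 13, 4]
Visit 3 → queue [2, 1, 9, 15, 8, 10, 0, 13, 4]
Visit 2; enqueue 7 → queue [1, 9, 15, 8, 10, 0, 13, 4, 7]
Visit 1; enqueue 5 → queue [9, 15, 8, 10, 0, 13, 4, 7, 5]
Visit 9 → queue [15, 8, 10, 0, 13, 4, 7, 5]
Visit 15 → queue [8, 10, 0, 13, 4, 7, 5]
Visit 8 → queue [10, 0, 13, 4, 7, 5]
Visit 10 → queue [0, 13, 4, 7, 5]
Visit 0 → queue [13, 4, 7, 5]
Visit 13 → queue [4, 7, 5]
Visit 4 → queue [7, 5]
Visit 7 → queue [5]
Visit 5 → queue []

6 → 12 → 11 → 14 → 3 → 2 → 1 → 9 → 15 → 8 → 10 → 0 → 13 → 4 → 7 → 5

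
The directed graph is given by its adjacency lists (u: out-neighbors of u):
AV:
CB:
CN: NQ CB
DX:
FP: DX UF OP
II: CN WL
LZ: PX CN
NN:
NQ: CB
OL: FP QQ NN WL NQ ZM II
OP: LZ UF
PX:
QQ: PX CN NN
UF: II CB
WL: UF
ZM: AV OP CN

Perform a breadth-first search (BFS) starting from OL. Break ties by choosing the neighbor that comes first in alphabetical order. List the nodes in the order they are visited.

OL, FP, II, NN, NQ, QQ, WL, ZM, DX, OP, UF, CN, CB, PX, AV, LZ

Visit OL; enqueue FP, II, NN, NQ, QQ, WL, ZM → queue [FP, II, NN, NQ, QQ, WL, ZM]
Visit FP; enqueue DX, OP, UF → queue [II, NN, NQ, QQ, WL, ZM, DX, OP, UF]
Visit II; enqueue CN → queue [NN, NQ, QQ, WL, ZM, DX, OP, UF, CN]
Visit NN → queue [NQ, QQ, WL, ZM, DX, OP, UF, CN]
Visit NQ; enqueue CB → queue [QQ, WL, ZM, DX, OP, UF, CN, CB]
Visit QQ; enqueue PX → queue [WL, ZM, DX, OP, UF, CN, CB, PX]
Visit WL → queue [ZM, DX, OP, UF, CN, CB, PX]
Visit ZM; enqueue AV → queue [DX, OP, UF, CN, CB, PX, AV]
Visit DX → queue [OP, UF, CN, CB, PX, AV]
Visit OP; enqueue LZ → queue [UF, CN, CB, PX, AV, LZ]
Visit UF → queue [CN, CB, PX, AV, LZ]
Visit CN → queue [CB, PX, AV, LZ]
Visit CB → queue [PX, AV, LZ]
Visit PX → queue [AV, LZ]
Visit AV → queue [LZ]
Visit LZ → queue []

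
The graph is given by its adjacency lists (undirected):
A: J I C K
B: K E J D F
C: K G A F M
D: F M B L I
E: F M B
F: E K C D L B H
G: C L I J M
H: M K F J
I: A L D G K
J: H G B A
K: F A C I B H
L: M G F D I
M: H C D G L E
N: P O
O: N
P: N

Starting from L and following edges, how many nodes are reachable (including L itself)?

BFS from L visits: L, D, F, G, I, M, B, C, E, H, K, J, A
Reachable nodes: 13 of 16 total.

13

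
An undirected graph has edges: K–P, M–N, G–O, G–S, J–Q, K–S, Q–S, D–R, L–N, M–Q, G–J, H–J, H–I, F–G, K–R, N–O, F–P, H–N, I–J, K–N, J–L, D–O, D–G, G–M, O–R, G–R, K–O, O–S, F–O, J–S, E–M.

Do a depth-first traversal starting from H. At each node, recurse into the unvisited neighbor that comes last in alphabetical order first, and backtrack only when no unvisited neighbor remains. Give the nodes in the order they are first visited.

H N O S Q M G R K P F D J L I E

Visit H
H → N
N → O
O → S
S → Q
Q → M
M → G
G → R
R → K
K → P
P → F
R → D
G → J
J → L
J → I
M → E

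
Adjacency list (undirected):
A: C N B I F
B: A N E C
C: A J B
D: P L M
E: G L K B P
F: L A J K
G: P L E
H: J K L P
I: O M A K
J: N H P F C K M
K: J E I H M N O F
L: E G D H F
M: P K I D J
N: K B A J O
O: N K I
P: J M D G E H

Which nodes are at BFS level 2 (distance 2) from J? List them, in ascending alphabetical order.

Level 0: J
Level 1: C, F, H, K, M, N, P
Level 2: A, B, D, E, G, I, L, O

A, B, D, E, G, I, L, O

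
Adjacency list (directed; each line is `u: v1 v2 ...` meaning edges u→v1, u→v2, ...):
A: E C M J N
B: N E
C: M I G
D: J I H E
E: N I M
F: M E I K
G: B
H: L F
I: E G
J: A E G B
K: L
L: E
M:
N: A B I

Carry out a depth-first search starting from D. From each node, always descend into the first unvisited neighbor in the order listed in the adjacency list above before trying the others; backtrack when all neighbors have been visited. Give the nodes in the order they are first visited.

Visit D
D → J
J → A
A → E
E → N
N → B
N → I
I → G
E → M
A → C
D → H
H → L
H → F
F → K

D, J, A, E, N, B, I, G, M, C, H, L, F, K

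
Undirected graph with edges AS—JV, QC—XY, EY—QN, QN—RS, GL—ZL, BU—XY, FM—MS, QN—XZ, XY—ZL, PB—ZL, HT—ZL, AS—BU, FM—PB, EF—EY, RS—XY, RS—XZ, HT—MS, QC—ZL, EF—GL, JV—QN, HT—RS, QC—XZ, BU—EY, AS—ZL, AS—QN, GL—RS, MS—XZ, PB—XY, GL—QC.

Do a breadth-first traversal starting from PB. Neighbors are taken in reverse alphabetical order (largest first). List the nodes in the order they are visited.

Visit PB; enqueue ZL, XY, FM → queue [ZL, XY, FM]
Visit ZL; enqueue QC, HT, GL, AS → queue [XY, FM, QC, HT, GL, AS]
Visit XY; enqueue RS, BU → queue [FM, QC, HT, GL, AS, RS, BU]
Visit FM; enqueue MS → queue [QC, HT, GL, AS, RS, BU, MS]
Visit QC; enqueue XZ → queue [HT, GL, AS, RS, BU, MS, XZ]
Visit HT → queue [GL, AS, RS, BU, MS, XZ]
Visit GL; enqueue EF → queue [AS, RS, BU, MS, XZ, EF]
Visit AS; enqueue QN, JV → queue [RS, BU, MS, XZ, EF, QN, JV]
Visit RS → queue [BU, MS, XZ, EF, QN, JV]
Visit BU; enqueue EY → queue [MS, XZ, EF, QN, JV, EY]
Visit MS → queue [XZ, EF, QN, JV, EY]
Visit XZ → queue [EF, QN, JV, EY]
Visit EF → queue [QN, JV, EY]
Visit QN → queue [JV, EY]
Visit JV → queue [EY]
Visit EY → queue []

PB -> ZL -> XY -> FM -> QC -> HT -> GL -> AS -> RS -> BU -> MS -> XZ -> EF -> QN -> JV -> EY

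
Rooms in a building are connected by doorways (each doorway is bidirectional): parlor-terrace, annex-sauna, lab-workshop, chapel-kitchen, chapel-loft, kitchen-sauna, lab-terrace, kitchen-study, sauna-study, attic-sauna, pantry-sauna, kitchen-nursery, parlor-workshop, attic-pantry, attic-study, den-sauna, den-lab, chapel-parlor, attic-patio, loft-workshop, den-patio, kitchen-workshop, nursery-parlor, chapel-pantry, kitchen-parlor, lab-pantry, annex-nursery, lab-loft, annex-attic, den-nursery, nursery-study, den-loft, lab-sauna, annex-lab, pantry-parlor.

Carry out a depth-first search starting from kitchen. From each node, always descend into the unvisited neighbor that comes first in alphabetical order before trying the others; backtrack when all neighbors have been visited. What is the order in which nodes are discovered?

kitchen, chapel, loft, den, lab, annex, attic, pantry, parlor, nursery, study, sauna, terrace, workshop, patio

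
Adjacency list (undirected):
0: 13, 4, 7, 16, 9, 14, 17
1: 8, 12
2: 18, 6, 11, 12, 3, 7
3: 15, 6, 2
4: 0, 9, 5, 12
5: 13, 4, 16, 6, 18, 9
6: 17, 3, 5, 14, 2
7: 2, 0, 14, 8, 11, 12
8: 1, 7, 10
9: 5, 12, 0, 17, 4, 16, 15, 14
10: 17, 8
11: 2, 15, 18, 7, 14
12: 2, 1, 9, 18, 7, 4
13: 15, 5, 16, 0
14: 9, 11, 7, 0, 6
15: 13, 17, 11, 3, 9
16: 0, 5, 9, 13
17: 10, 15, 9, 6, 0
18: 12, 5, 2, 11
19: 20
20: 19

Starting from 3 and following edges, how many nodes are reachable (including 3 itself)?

19

BFS from 3 visits: 3, 15, 6, 2, 13, 17, 11, 9, 5, 14, 18, 12, 7, 16, 0, 10, 4, 1, 8
Reachable nodes: 19 of 21 total.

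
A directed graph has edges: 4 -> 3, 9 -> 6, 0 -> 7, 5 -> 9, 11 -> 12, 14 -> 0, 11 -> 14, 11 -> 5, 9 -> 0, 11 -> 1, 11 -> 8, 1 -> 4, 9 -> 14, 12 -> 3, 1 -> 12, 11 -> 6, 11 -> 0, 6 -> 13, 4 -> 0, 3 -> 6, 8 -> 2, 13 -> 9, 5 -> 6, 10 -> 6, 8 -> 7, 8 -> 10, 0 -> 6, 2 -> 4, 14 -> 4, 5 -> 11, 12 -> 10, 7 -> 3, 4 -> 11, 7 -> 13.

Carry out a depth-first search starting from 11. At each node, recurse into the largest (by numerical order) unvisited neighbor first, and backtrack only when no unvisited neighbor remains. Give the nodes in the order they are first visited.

11, 14, 4, 3, 6, 13, 9, 0, 7, 12, 10, 8, 2, 5, 1

Visit 11
11 → 14
14 → 4
4 → 3
3 → 6
6 → 13
13 → 9
9 → 0
0 → 7
11 → 12
12 → 10
11 → 8
8 → 2
11 → 5
11 → 1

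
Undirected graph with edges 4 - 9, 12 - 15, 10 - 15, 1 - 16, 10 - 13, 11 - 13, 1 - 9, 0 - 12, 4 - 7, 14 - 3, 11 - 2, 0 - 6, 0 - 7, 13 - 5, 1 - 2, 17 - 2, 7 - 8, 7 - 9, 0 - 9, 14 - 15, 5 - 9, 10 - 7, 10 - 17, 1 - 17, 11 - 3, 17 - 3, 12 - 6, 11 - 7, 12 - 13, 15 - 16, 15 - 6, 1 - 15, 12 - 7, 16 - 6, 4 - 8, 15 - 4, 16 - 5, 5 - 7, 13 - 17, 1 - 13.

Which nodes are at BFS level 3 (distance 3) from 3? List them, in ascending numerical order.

0, 4, 5, 6, 8, 9, 12, 16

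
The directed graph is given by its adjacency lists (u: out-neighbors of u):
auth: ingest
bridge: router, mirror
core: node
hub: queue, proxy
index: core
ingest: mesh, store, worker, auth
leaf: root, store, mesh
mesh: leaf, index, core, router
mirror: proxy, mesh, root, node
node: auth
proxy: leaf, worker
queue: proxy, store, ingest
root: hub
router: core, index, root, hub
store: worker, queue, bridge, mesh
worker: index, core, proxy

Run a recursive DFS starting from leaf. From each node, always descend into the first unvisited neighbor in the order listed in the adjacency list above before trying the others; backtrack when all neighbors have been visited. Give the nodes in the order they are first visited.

Visit leaf
leaf → root
root → hub
hub → queue
queue → proxy
proxy → worker
worker → index
index → core
core → node
node → auth
auth → ingest
ingest → mesh
mesh → router
ingest → store
store → bridge
bridge → mirror

leaf, root, hub, queue, proxy, worker, index, core, node, auth, ingest, mesh, router, store, bridge, mirror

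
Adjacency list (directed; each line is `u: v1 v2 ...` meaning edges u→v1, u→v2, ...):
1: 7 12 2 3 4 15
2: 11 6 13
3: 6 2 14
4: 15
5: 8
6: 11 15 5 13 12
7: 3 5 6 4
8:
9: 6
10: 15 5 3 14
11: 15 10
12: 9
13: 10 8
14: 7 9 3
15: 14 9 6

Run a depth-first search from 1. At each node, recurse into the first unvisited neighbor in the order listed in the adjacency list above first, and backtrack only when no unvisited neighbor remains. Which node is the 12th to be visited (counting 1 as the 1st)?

Visit 1
1 → 7
7 → 3
3 → 6
6 → 11
11 → 15
15 → 14
14 → 9
11 → 10
10 → 5
5 → 8
6 → 13
6 → 12
3 → 2
7 → 4

Visit order: 1, 7, 3, 6, 11, 15, 14, 9, 10, 5, 8, 13, 12, 2, 4

13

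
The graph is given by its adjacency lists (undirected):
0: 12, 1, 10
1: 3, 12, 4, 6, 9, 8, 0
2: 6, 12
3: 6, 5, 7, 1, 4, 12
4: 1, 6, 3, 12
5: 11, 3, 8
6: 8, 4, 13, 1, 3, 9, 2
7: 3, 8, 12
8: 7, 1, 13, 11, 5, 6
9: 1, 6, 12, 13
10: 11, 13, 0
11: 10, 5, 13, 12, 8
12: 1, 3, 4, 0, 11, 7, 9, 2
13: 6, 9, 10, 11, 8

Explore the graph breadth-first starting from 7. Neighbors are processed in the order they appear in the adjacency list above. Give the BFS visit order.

Visit 7; enqueue 3, 8, 12 → queue [3, 8, 12]
Visit 3; enqueue 6, 5, 1, 4 → queue [8, 12, 6, 5, 1, 4]
Visit 8; enqueue 13, 11 → queue [12, 6, 5, 1, 4, 13, 11]
Visit 12; enqueue 0, 9, 2 → queue [6, 5, 1, 4, 13, 11, 0, 9, 2]
Visit 6 → queue [5, 1, 4, 13, 11, 0, 9, 2]
Visit 5 → queue [1, 4, 13, 11, 0, 9, 2]
Visit 1 → queue [4, 13, 11, 0, 9, 2]
Visit 4 → queue [13, 11, 0, 9, 2]
Visit 13; enqueue 10 → queue [11, 0, 9, 2, 10]
Visit 11 → queue [0, 9, 2, 10]
Visit 0 → queue [9, 2, 10]
Visit 9 → queue [2, 10]
Visit 2 → queue [10]
Visit 10 → queue []

7 → 3 → 8 → 12 → 6 → 5 → 1 → 4 → 13 → 11 → 0 → 9 → 2 → 10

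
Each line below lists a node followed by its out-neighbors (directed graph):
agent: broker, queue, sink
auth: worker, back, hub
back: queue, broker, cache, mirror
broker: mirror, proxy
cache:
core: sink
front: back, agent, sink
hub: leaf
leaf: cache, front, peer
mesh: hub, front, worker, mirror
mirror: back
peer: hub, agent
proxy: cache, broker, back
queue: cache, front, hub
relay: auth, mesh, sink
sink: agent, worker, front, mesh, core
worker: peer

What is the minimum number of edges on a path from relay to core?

Level 0: relay
Level 1: auth, mesh, sink
Level 2: agent, back, core, front, hub, mirror, worker
Level 3: broker, cache, leaf, peer, queue
Level 4: proxy
core first appears at level 2.

2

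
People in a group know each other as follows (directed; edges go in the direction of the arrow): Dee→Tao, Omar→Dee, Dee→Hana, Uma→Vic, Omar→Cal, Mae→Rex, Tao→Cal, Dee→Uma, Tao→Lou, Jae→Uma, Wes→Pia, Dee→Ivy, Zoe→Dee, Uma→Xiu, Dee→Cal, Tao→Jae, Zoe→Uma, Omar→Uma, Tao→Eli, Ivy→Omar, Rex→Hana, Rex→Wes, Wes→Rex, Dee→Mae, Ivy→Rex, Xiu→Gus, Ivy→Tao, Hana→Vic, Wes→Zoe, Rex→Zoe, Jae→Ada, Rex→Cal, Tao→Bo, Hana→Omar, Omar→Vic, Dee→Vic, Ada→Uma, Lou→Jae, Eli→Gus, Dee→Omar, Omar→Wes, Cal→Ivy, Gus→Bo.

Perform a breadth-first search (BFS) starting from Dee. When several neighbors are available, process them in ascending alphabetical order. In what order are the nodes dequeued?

Dee, Cal, Hana, Ivy, Mae, Omar, Tao, Uma, Vic, Rex, Wes, Bo, Eli, Jae, Lou, Xiu, Zoe, Pia, Gus, Ada

Visit Dee; enqueue Cal, Hana, Ivy, Mae, Omar, Tao, Uma, Vic → queue [Cal, Hana, Ivy, Mae, Omar, Tao, Uma, Vic]
Visit Cal → queue [Hana, Ivy, Mae, Omar, Tao, Uma, Vic]
Visit Hana → queue [Ivy, Mae, Omar, Tao, Uma, Vic]
Visit Ivy; enqueue Rex → queue [Mae, Omar, Tao, Uma, Vic, Rex]
Visit Mae → queue [Omar, Tao, Uma, Vic, Rex]
Visit Omar; enqueue Wes → queue [Tao, Uma, Vic, Rex, Wes]
Visit Tao; enqueue Bo, Eli, Jae, Lou → queue [Uma, Vic, Rex, Wes, Bo, Eli, Jae, Lou]
Visit Uma; enqueue Xiu → queue [Vic, Rex, Wes, Bo, Eli, Jae, Lou, Xiu]
Visit Vic → queue [Rex, Wes, Bo, Eli, Jae, Lou, Xiu]
Visit Rex; enqueue Zoe → queue [Wes, Bo, Eli, Jae, Lou, Xiu, Zoe]
Visit Wes; enqueue Pia → queue [Bo, Eli, Jae, Lou, Xiu, Zoe, Pia]
Visit Bo → queue [Eli, Jae, Lou, Xiu, Zoe, Pia]
Visit Eli; enqueue Gus → queue [Jae, Lou, Xiu, Zoe, Pia, Gus]
Visit Jae; enqueue Ada → queue [Lou, Xiu, Zoe, Pia, Gus, Ada]
Visit Lou → queue [Xiu, Zoe, Pia, Gus, Ada]
Visit Xiu → queue [Zoe, Pia, Gus, Ada]
Visit Zoe → queue [Pia, Gus, Ada]
Visit Pia → queue [Gus, Ada]
Visit Gus → queue [Ada]
Visit Ada → queue []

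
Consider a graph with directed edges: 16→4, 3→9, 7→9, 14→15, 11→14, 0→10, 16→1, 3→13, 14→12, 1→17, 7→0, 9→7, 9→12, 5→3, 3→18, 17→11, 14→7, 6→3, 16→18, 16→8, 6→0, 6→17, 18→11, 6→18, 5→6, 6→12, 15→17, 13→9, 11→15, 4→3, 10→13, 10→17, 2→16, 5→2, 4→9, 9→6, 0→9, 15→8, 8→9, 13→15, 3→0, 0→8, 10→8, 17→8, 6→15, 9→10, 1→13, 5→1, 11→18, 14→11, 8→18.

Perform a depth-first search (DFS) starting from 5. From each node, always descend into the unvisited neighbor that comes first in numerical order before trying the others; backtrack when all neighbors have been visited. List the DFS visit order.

Visit 5
5 → 1
1 → 13
13 → 9
9 → 6
6 → 0
0 → 8
8 → 18
18 → 11
11 → 14
14 → 7
14 → 12
14 → 15
15 → 17
0 → 10
6 → 3
5 → 2
2 → 16
16 → 4

5, 1, 13, 9, 6, 0, 8, 18, 11, 14, 7, 12, 15, 17, 10, 3, 2, 16, 4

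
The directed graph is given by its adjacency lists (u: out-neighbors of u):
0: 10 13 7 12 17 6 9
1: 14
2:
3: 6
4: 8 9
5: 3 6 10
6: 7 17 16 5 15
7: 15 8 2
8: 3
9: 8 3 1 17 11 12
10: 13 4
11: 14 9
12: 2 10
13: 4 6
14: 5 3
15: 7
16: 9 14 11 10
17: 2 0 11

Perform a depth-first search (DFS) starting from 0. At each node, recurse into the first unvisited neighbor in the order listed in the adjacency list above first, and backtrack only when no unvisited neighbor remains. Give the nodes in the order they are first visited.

0 → 10 → 13 → 4 → 8 → 3 → 6 → 7 → 15 → 2 → 17 → 11 → 14 → 5 → 9 → 1 → 12 → 16

Visit 0
0 → 10
10 → 13
13 → 4
4 → 8
8 → 3
3 → 6
6 → 7
7 → 15
7 → 2
6 → 17
17 → 11
11 → 14
14 → 5
11 → 9
9 → 1
9 → 12
6 → 16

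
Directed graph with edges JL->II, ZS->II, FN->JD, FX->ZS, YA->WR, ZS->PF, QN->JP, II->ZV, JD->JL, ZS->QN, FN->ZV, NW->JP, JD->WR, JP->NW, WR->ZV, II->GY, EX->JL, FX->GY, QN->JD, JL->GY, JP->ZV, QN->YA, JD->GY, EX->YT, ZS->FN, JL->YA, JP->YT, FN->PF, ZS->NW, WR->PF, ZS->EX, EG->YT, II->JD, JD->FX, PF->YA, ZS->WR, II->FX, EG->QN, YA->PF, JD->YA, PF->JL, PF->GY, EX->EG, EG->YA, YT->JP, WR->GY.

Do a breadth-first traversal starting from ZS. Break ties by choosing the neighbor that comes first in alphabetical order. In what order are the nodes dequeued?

ZS, EX, FN, II, NW, PF, QN, WR, EG, JL, YT, JD, ZV, FX, GY, JP, YA

Visit ZS; enqueue EX, FN, II, NW, PF, QN, WR → queue [EX, FN, II, NW, PF, QN, WR]
Visit EX; enqueue EG, JL, YT → queue [FN, II, NW, PF, QN, WR, EG, JL, YT]
Visit FN; enqueue JD, ZV → queue [II, NW, PF, QN, WR, EG, JL, YT, JD, ZV]
Visit II; enqueue FX, GY → queue [NW, PF, QN, WR, EG, JL, YT, JD, ZV, FX, GY]
Visit NW; enqueue JP → queue [PF, QN, WR, EG, JL, YT, JD, ZV, FX, GY, JP]
Visit PF; enqueue YA → queue [QN, WR, EG, JL, YT, JD, ZV, FX, GY, JP, YA]
Visit QN → queue [WR, EG, JL, YT, JD, ZV, FX, GY, JP, YA]
Visit WR → queue [EG, JL, YT, JD, ZV, FX, GY, JP, YA]
Visit EG → queue [JL, YT, JD, ZV, FX, GY, JP, YA]
Visit JL → queue [YT, JD, ZV, FX, GY, JP, YA]
Visit YT → queue [JD, ZV, FX, GY, JP, YA]
Visit JD → queue [ZV, FX, GY, JP, YA]
Visit ZV → queue [FX, GY, JP, YA]
Visit FX → queue [GY, JP, YA]
Visit GY → queue [JP, YA]
Visit JP → queue [YA]
Visit YA → queue []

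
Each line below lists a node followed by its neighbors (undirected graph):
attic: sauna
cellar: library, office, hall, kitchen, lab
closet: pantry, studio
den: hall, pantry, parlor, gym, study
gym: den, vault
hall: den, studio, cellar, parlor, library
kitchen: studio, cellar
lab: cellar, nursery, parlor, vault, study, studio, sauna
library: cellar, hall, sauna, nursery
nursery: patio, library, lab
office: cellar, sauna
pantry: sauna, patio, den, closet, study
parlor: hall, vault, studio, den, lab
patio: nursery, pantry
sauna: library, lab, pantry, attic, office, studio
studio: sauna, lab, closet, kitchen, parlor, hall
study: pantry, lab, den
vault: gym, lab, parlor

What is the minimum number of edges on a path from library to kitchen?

Level 0: library
Level 1: cellar, hall, nursery, sauna
Level 2: attic, den, kitchen, lab, office, pantry, parlor, patio, studio
Level 3: closet, gym, study, vault
kitchen first appears at level 2.

2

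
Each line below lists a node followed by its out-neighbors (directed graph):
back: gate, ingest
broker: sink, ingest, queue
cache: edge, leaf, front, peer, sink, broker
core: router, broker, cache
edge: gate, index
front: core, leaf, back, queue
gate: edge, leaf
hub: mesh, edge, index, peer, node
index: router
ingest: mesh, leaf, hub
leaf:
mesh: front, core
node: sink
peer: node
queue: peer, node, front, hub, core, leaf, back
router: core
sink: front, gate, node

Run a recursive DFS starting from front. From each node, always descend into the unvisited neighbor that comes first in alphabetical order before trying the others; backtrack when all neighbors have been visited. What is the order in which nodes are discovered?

front, back, gate, edge, index, router, core, broker, ingest, hub, mesh, node, sink, peer, leaf, queue, cache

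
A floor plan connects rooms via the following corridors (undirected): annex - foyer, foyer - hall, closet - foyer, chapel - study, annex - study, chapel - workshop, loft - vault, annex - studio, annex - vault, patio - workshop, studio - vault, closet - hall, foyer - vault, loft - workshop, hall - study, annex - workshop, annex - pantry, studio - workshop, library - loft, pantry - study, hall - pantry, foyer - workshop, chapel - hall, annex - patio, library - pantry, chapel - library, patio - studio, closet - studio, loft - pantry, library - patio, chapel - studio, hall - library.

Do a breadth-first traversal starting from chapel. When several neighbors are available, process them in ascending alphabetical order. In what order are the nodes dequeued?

chapel -> hall -> library -> studio -> study -> workshop -> closet -> foyer -> pantry -> loft -> patio -> annex -> vault

Visit chapel; enqueue hall, library, studio, study, workshop → queue [hall, library, studio, study, workshop]
Visit hall; enqueue closet, foyer, pantry → queue [library, studio, study, workshop, closet, foyer, pantry]
Visit library; enqueue loft, patio → queue [studio, study, workshop, closet, foyer, pantry, loft, patio]
Visit studio; enqueue annex, vault → queue [study, workshop, closet, foyer, pantry, loft, patio, annex, vault]
Visit study → queue [workshop, closet, foyer, pantry, loft, patio, annex, vault]
Visit workshop → queue [closet, foyer, pantry, loft, patio, annex, vault]
Visit closet → queue [foyer, pantry, loft, patio, annex, vault]
Visit foyer → queue [pantry, loft, patio, annex, vault]
Visit pantry → queue [loft, patio, annex, vault]
Visit loft → queue [patio, annex, vault]
Visit patio → queue [annex, vault]
Visit annex → queue [vault]
Visit vault → queue []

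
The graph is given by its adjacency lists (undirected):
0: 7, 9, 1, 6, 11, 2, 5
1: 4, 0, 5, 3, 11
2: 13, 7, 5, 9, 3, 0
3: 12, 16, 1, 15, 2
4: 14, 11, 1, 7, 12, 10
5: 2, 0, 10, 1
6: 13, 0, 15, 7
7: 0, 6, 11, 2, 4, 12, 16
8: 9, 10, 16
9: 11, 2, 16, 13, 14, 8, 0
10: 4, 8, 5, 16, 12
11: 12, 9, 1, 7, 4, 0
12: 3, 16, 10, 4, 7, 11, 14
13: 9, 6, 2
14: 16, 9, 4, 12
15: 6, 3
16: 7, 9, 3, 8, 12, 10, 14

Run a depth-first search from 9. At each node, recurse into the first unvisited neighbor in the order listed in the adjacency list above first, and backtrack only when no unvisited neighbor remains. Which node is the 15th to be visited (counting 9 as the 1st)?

Visit 9
9 → 11
11 → 12
12 → 3
3 → 16
16 → 7
7 → 0
0 → 1
1 → 4
4 → 14
4 → 10
10 → 8
10 → 5
5 → 2
2 → 13
13 → 6
6 → 15

Visit order: 9, 11, 12, 3, 16, 7, 0, 1, 4, 14, 10, 8, 5, 2, 13, 6, 15

13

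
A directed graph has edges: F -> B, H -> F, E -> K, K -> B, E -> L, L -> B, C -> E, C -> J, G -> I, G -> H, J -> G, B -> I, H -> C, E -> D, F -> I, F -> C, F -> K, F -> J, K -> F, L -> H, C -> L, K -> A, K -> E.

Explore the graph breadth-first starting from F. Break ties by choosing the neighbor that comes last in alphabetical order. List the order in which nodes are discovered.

Visit F; enqueue K, J, I, C, B → queue [K, J, I, C, B]
Visit K; enqueue E, A → queue [J, I, C, B, E, A]
Visit J; enqueue G → queue [I, C, B, E, A, G]
Visit I → queue [C, B, E, A, G]
Visit C; enqueue L → queue [B, E, A, G, L]
Visit B → queue [E, A, G, L]
Visit E; enqueue D → queue [A, G, L, D]
Visit A → queue [G, L, D]
Visit G; enqueue H → queue [L, D, H]
Visit L → queue [D, H]
Visit D → queue [H]
Visit H → queue []

F K J I C B E A G L D H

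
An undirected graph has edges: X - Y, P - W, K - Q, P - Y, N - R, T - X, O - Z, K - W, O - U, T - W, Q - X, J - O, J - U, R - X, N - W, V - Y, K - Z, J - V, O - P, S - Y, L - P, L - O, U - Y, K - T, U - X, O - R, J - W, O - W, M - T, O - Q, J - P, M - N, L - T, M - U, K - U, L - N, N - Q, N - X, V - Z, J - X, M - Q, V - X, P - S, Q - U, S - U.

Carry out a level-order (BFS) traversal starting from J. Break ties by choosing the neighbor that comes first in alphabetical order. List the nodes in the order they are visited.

J -> O -> P -> U -> V -> W -> X -> L -> Q -> R -> Z -> S -> Y -> K -> M -> N -> T

Visit J; enqueue O, P, U, V, W, X → queue [O, P, U, V, W, X]
Visit O; enqueue L, Q, R, Z → queue [P, U, V, W, X, L, Q, R, Z]
Visit P; enqueue S, Y → queue [U, V, W, X, L, Q, R, Z, S, Y]
Visit U; enqueue K, M → queue [V, W, X, L, Q, R, Z, S, Y, K, M]
Visit V → queue [W, X, L, Q, R, Z, S, Y, K, M]
Visit W; enqueue N, T → queue [X, L, Q, R, Z, S, Y, K, M, N, T]
Visit X → queue [L, Q, R, Z, S, Y, K, M, N, T]
Visit L → queue [Q, R, Z, S, Y, K, M, N, T]
Visit Q → queue [R, Z, S, Y, K, M, N, T]
Visit R → queue [Z, S, Y, K, M, N, T]
Visit Z → queue [S, Y, K, M, N, T]
Visit S → queue [Y, K, M, N, T]
Visit Y → queue [K, M, N, T]
Visit K → queue [M, N, T]
Visit M → queue [N, T]
Visit N → queue [T]
Visit T → queue []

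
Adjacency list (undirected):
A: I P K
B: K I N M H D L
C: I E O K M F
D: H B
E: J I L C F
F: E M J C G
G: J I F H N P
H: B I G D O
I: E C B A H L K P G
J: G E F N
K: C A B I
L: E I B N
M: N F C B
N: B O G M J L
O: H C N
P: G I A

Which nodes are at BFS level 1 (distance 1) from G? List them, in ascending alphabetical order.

F, H, I, J, N, P

Level 0: G
Level 1: F, H, I, J, N, P
Level 2: A, B, C, D, E, K, L, M, O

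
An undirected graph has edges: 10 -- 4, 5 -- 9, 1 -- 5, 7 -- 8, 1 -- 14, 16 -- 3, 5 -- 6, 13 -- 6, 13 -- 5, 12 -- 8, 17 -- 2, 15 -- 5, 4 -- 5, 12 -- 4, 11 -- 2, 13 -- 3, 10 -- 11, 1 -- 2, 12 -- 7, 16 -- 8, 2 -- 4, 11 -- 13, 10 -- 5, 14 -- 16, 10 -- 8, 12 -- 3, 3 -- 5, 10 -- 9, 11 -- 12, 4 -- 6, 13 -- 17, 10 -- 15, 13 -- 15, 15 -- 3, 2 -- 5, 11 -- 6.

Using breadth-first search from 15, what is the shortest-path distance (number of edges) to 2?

Level 0: 15
Level 1: 3, 5, 10, 13
Level 2: 1, 2, 4, 6, 8, 9, 11, 12, 16, 17
Level 3: 7, 14
2 first appears at level 2.

2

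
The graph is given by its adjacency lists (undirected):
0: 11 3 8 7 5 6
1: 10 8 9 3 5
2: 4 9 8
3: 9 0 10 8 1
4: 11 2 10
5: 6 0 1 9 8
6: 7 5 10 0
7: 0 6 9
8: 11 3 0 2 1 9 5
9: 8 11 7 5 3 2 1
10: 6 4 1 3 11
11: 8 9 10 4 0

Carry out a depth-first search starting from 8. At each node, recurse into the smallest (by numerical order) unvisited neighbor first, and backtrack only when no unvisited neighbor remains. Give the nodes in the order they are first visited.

Visit 8
8 → 0
0 → 3
3 → 1
1 → 5
5 → 6
6 → 7
7 → 9
9 → 2
2 → 4
4 → 10
10 → 11

8 0 3 1 5 6 7 9 2 4 10 11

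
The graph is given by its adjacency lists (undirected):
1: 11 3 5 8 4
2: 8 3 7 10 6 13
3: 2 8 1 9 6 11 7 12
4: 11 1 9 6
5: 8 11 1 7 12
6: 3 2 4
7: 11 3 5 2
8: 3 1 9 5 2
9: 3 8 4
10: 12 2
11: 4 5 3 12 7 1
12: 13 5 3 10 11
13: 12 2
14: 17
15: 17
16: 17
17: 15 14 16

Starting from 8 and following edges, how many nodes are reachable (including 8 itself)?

13

BFS from 8 visits: 8, 3, 1, 9, 5, 2, 6, 11, 7, 12, 4, 10, 13
Reachable nodes: 13 of 17 total.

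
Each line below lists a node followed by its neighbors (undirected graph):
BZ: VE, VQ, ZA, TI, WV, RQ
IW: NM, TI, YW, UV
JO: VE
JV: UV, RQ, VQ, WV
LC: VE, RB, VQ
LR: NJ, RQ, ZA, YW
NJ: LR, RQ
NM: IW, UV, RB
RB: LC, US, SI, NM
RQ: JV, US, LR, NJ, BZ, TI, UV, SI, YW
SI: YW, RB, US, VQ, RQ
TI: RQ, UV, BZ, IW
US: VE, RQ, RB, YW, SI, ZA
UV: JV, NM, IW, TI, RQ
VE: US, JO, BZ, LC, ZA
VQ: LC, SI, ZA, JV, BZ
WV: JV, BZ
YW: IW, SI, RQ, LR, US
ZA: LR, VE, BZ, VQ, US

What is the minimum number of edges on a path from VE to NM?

3

Level 0: VE
Level 1: BZ, JO, LC, US, ZA
Level 2: LR, RB, RQ, SI, TI, VQ, WV, YW
Level 3: IW, JV, NJ, NM, UV
NM first appears at level 3.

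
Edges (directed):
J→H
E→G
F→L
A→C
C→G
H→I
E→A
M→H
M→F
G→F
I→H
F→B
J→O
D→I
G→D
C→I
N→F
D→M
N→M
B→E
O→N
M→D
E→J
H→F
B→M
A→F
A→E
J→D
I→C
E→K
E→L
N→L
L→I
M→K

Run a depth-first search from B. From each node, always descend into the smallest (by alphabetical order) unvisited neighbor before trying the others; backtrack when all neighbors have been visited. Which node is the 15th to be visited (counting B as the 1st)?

Visit B
B → E
E → A
A → C
C → G
G → D
D → I
I → H
H → F
F → L
D → M
M → K
E → J
J → O
O → N

Visit order: B, E, A, C, G, D, I, H, F, L, M, K, J, O, N

N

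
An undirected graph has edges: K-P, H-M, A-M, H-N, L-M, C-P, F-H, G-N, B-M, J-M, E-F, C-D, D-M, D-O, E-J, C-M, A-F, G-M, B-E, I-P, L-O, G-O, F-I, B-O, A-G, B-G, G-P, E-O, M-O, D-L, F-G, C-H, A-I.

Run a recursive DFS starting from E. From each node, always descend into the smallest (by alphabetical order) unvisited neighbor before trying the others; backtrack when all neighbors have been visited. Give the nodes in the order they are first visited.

E, B, G, A, F, H, C, D, L, M, J, O, P, I, K, N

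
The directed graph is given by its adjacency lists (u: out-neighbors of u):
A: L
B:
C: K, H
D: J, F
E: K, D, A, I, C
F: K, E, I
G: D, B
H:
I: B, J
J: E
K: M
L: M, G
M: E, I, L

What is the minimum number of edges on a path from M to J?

2

Level 0: M
Level 1: E, I, L
Level 2: A, B, C, D, G, J, K
Level 3: F, H
J first appears at level 2.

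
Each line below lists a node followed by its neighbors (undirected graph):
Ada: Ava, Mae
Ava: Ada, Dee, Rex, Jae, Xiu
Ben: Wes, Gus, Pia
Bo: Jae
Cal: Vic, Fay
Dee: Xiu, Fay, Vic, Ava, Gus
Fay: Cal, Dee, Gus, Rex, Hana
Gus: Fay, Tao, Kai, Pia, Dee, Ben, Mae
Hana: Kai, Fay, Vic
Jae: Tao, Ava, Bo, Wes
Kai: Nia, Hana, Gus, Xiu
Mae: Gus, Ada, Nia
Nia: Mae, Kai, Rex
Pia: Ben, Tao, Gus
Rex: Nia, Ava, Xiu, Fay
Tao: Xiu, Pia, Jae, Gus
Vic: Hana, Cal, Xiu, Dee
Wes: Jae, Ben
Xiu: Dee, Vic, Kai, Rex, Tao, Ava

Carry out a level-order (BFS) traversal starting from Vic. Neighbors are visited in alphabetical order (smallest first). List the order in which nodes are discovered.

Vic Cal Dee Hana Xiu Fay Ava Gus Kai Rex Tao Ada Jae Ben Mae Pia Nia Bo Wes

Visit Vic; enqueue Cal, Dee, Hana, Xiu → queue [Cal, Dee, Hana, Xiu]
Visit Cal; enqueue Fay → queue [Dee, Hana, Xiu, Fay]
Visit Dee; enqueue Ava, Gus → queue [Hana, Xiu, Fay, Ava, Gus]
Visit Hana; enqueue Kai → queue [Xiu, Fay, Ava, Gus, Kai]
Visit Xiu; enqueue Rex, Tao → queue [Fay, Ava, Gus, Kai, Rex, Tao]
Visit Fay → queue [Ava, Gus, Kai, Rex, Tao]
Visit Ava; enqueue Ada, Jae → queue [Gus, Kai, Rex, Tao, Ada, Jae]
Visit Gus; enqueue Ben, Mae, Pia → queue [Kai, Rex, Tao, Ada, Jae, Ben, Mae, Pia]
Visit Kai; enqueue Nia → queue [Rex, Tao, Ada, Jae, Ben, Mae, Pia, Nia]
Visit Rex → queue [Tao, Ada, Jae, Ben, Mae, Pia, Nia]
Visit Tao → queue [Ada, Jae, Ben, Mae, Pia, Nia]
Visit Ada → queue [Jae, Ben, Mae, Pia, Nia]
Visit Jae; enqueue Bo, Wes → queue [Ben, Mae, Pia, Nia, Bo, Wes]
Visit Ben → queue [Mae, Pia, Nia, Bo, Wes]
Visit Mae → queue [Pia, Nia, Bo, Wes]
Visit Pia → queue [Nia, Bo, Wes]
Visit Nia → queue [Bo, Wes]
Visit Bo → queue [Wes]
Visit Wes → queue []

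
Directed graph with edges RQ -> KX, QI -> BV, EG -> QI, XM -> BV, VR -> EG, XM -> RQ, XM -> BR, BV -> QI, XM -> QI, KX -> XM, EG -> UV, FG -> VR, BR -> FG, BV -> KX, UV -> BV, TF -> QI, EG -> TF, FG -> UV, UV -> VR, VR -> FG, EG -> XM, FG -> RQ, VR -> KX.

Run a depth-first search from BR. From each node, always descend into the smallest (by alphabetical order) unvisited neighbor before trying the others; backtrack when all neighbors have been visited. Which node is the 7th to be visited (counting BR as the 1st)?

Visit BR
BR → FG
FG → RQ
RQ → KX
KX → XM
XM → BV
BV → QI
FG → UV
UV → VR
VR → EG
EG → TF

Visit order: BR, FG, RQ, KX, XM, BV, QI, UV, VR, EG, TF

QI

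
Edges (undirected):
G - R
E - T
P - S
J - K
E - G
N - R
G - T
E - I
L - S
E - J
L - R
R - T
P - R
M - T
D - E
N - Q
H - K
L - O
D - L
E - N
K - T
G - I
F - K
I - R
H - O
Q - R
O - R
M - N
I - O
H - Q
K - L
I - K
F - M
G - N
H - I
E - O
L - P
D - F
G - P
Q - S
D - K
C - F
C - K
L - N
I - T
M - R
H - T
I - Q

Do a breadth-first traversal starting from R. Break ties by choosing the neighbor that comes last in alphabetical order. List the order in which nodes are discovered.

Visit R; enqueue T, Q, P, O, N, M, L, I, G → queue [T, Q, P, O, N, M, L, I, G]
Visit T; enqueue K, H, E → queue [Q, P, O, N, M, L, I, G, K, H, E]
Visit Q; enqueue S → queue [P, O, N, M, L, I, G, K, H, E, S]
Visit P → queue [O, N, M, L, I, G, K, H, E, S]
Visit O → queue [N, M, L, I, G, K, H, E, S]
Visit N → queue [M, L, I, G, K, H, E, S]
Visit M; enqueue F → queue [L, I, G, K, H, E, S, F]
Visit L; enqueue D → queue [I, G, K, H, E, S, F, D]
Visit I → queue [G, K, H, E, S, F, D]
Visit G → queue [K, H, E, S, F, D]
Visit K; enqueue J, C → queue [H, E, S, F, D, J, C]
Visit H → queue [E, S, F, D, J, C]
Visit E → queue [S, F, D, J, C]
Visit S → queue [F, D, J, C]
Visit F → queue [D, J, C]
Visit D → queue [J, C]
Visit J → queue [C]
Visit C → queue []

R → T → Q → P → O → N → M → L → I → G → K → H → E → S → F → D → J → C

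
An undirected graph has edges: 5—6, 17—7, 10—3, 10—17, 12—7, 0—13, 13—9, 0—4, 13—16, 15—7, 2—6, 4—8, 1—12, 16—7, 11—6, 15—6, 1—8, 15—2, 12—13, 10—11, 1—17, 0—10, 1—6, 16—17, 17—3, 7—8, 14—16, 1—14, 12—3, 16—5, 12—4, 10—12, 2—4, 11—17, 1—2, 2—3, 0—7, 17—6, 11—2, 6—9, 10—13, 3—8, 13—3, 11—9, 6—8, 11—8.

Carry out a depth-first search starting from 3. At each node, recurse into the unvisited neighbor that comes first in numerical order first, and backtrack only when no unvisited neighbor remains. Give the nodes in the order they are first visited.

Visit 3
3 → 2
2 → 1
1 → 6
6 → 5
5 → 16
16 → 7
7 → 0
0 → 4
4 → 8
8 → 11
11 → 9
9 → 13
13 → 10
10 → 12
10 → 17
7 → 15
16 → 14

3, 2, 1, 6, 5, 16, 7, 0, 4, 8, 11, 9, 13, 10, 12, 17, 15, 14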